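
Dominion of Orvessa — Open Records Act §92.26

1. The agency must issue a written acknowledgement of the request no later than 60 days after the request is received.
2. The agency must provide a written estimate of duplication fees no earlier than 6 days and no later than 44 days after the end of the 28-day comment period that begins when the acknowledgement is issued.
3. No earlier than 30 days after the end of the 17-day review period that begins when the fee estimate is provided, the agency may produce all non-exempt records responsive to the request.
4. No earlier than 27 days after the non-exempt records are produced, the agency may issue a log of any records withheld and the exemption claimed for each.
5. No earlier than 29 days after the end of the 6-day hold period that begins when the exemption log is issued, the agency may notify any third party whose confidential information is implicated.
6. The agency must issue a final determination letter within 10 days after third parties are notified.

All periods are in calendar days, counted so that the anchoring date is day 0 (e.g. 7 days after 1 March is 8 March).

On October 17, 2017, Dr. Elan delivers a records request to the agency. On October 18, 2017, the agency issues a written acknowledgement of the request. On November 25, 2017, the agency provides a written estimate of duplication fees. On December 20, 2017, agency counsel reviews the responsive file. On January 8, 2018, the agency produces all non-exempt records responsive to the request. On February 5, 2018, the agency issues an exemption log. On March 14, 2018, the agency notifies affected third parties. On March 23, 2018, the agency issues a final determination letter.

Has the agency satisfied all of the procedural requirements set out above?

Step 1: 60 days after October 17, 2017 (when the request is received) is December 16, 2017; October 18, 2017 is within that limit.
Step 2: the window is 6–44 days after November 15, 2017 (end of the 28-day comment period, which began when the acknowledgement is issued on October 18, 2017), so November 21, 2017 through December 29, 2017; November 25, 2017 falls inside that range.
Step 3: the earliest permitted date is 30 days after December 12, 2017 (end of the 17-day review period, which began when the fee estimate is provided on November 25, 2017), i.e. January 11, 2018; done January 8, 2018 — 3 days too early.

No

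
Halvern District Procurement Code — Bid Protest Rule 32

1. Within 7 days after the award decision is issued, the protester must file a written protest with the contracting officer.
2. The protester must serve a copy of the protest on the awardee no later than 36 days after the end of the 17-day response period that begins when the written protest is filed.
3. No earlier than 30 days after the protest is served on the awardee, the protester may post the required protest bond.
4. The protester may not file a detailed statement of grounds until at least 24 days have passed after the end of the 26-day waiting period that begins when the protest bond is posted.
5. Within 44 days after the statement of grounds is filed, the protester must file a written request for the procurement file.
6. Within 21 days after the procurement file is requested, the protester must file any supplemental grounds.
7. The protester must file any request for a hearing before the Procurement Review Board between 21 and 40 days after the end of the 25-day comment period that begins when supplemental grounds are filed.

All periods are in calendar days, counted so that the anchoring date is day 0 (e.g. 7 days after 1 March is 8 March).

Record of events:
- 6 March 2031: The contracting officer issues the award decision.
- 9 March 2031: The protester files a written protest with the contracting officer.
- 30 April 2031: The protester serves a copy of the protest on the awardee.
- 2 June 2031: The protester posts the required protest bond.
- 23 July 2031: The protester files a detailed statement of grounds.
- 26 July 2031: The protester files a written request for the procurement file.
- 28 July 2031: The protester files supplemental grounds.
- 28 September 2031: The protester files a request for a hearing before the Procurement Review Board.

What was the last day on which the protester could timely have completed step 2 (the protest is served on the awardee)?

The written protest is filed on 9 March 2031; the 17-day response period therefore ends 26 March 2031, and step 2 runs from that date. 36 days after 26 March 2031 is 1 May 2031.

1 May 2031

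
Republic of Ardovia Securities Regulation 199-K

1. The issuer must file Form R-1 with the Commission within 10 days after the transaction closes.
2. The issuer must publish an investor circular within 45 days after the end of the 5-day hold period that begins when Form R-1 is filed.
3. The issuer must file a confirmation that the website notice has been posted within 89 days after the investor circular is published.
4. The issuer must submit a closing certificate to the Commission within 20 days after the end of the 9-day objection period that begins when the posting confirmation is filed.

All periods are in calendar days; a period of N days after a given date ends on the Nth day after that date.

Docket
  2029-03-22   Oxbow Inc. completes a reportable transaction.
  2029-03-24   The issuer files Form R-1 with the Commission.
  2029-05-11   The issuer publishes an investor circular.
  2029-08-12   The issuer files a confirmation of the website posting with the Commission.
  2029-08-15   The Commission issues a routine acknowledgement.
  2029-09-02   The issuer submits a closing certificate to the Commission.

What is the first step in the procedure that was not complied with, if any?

Step 1 — counting 10 days from 2029-03-22 (when the transaction closes) gives a deadline of 2029-04-01; 2029-03-24 is within that limit.
Step 2 — counting 45 days from 2029-03-29 (end of the 5-day hold period, which began when Form R-1 is filed on 2029-03-24) gives a deadline of 2029-05-13; completed 2029-05-11, before the deadline.
Step 3 — counting 89 days from 2029-05-11 (when the investor circular is published) gives a deadline of 2029-08-08; 2029-08-12 misses that deadline by 4 days.

Step 3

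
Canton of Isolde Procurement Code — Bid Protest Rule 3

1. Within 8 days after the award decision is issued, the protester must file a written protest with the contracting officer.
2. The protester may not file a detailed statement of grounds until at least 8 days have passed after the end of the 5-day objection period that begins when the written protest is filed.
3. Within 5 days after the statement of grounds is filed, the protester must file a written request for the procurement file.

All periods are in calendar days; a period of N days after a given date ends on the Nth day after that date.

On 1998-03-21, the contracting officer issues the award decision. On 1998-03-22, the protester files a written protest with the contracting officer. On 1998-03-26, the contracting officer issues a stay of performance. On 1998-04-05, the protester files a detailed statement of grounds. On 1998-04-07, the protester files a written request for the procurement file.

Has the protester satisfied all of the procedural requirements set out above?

Yes

(1) due by 1998-03-21 + 8 days = 1998-03-29; completed 1998-03-22, before the deadline.
(2) permitted from 1998-03-27 + 8 days = 1998-04-04 onward; 1998-04-05 is on or after that date.
(3) due by 1998-04-05 + 5 days = 1998-04-10; completed 1998-04-07, before the deadline.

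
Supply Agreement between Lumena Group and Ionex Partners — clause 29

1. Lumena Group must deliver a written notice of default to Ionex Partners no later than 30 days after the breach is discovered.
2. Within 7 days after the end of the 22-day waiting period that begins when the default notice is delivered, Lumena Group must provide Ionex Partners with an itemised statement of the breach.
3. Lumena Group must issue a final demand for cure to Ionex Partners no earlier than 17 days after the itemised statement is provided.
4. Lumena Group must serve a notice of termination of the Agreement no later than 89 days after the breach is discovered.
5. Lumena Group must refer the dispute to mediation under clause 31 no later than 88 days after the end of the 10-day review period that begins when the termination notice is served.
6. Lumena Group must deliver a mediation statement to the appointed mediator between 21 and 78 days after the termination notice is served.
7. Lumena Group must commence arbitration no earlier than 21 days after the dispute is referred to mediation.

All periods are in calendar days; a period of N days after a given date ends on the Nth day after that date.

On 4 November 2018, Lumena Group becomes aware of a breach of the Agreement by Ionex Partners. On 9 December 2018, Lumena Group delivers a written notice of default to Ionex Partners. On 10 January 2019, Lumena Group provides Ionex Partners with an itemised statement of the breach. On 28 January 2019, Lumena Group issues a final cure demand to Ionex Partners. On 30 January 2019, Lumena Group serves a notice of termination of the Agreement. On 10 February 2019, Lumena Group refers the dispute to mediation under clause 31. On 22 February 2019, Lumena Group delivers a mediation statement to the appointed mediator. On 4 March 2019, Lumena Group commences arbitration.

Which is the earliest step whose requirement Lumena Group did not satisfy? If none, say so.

Step 1 — counting 30 days from 4 November 2018 (when the breach is discovered) gives a deadline of 4 December 2018; not done until 9 December 2018, 5 days after the deadline.
That is the first point of non-compliance.

Step 1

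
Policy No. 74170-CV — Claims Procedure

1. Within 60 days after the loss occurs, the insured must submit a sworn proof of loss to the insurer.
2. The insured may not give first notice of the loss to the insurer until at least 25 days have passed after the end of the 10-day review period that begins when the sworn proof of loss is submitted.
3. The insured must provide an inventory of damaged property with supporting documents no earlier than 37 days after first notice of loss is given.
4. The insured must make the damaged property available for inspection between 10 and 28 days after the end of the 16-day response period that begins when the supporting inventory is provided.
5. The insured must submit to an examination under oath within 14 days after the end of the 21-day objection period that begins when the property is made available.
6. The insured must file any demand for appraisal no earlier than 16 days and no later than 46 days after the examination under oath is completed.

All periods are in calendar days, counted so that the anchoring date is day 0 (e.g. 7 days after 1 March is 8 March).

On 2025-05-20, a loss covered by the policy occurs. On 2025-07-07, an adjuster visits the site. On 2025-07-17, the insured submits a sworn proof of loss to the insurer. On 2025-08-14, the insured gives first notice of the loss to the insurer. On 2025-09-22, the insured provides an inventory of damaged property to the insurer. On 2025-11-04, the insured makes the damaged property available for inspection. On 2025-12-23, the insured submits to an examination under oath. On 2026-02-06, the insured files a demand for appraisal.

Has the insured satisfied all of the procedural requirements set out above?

Step 1: 60 days after 2025-05-20 (when the loss occurs) is 2025-07-19; done 2025-07-17 — timely.
Step 2: the earliest permitted date is 25 days after 2025-07-27 (end of the 10-day review period, which began when the sworn proof of loss is submitted on 2025-07-17), i.e. 2025-08-21; done 2025-08-14 — 7 days too early.
No need to go further; step 2 was not satisfied.

No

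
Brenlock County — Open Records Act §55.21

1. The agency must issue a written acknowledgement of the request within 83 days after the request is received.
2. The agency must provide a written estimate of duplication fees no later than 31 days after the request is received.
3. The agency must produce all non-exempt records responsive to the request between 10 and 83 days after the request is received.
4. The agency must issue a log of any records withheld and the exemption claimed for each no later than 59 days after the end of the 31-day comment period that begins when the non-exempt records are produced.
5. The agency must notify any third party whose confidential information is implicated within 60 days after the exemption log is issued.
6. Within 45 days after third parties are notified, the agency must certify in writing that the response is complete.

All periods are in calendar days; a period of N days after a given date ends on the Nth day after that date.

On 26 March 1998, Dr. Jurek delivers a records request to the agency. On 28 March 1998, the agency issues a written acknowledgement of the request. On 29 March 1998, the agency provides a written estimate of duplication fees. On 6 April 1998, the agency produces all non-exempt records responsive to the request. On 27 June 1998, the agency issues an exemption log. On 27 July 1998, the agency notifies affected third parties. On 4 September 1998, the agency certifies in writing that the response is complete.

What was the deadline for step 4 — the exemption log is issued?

The non-exempt records are produced on 6 April 1998; the 31-day comment period therefore ends 7 May 1998, and step 4 runs from that date. 59 days after 7 May 1998 is 5 July 1998.

5 July 1998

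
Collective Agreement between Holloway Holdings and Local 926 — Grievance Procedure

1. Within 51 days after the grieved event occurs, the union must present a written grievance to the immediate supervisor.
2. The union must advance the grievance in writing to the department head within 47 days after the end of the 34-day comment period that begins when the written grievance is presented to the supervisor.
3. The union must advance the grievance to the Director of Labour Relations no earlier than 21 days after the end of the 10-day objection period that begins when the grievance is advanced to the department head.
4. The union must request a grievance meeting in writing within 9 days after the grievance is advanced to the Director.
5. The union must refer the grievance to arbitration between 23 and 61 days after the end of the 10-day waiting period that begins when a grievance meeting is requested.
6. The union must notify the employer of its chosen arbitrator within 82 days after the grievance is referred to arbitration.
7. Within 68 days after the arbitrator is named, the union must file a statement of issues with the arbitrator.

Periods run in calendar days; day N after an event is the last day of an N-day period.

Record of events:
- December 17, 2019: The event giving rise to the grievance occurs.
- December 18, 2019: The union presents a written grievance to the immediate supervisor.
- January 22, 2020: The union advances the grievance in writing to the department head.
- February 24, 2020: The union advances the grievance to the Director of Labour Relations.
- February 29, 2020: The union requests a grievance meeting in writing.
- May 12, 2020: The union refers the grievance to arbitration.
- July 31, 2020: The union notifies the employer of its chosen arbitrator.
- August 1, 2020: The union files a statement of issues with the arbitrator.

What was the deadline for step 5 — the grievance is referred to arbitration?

A grievance meeting is requested on February 29, 2020; the 10-day waiting period therefore ends March 10, 2020, and step 5 runs from that date. The window is 23–61 days after March 10, 2020; it closes on May 10, 2020.

May 10, 2020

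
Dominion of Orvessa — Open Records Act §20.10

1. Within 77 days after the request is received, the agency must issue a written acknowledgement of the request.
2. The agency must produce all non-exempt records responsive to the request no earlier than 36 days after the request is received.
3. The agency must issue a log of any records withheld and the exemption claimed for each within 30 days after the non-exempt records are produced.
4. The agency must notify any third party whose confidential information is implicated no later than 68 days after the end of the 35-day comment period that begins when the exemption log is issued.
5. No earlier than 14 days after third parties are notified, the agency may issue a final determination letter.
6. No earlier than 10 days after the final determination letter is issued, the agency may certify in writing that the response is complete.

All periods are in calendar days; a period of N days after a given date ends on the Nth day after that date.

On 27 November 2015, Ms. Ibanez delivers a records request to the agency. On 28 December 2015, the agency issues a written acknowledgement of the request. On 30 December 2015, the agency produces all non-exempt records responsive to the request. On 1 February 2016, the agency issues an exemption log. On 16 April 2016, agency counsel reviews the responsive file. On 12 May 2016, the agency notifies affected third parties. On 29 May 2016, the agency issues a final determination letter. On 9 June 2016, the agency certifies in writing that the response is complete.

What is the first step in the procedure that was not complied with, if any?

Step 1: 77 days after 27 November 2015 (when the request is received) is 12 February 2016; done 28 December 2015 — timely.
Step 2: the earliest permitted date is 36 days after 27 November 2015 (when the request is received), i.e. 2 January 2016; 30 December 2015 is 3 days before the earliest permitted date.

Step 2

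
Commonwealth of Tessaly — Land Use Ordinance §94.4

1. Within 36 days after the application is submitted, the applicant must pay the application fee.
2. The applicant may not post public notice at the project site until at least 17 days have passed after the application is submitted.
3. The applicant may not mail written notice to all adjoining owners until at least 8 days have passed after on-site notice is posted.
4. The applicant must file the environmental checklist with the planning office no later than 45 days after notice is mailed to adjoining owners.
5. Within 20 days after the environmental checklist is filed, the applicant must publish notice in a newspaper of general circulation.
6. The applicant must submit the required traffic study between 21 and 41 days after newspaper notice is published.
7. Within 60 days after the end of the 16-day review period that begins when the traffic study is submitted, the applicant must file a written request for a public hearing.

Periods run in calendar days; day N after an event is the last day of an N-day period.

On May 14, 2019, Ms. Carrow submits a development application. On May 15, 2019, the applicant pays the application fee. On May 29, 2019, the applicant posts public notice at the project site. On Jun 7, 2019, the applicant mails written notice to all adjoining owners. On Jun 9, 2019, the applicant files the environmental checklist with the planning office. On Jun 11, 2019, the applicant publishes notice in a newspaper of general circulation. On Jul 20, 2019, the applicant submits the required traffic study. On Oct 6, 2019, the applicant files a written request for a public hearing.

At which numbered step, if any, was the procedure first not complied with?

Step 2

Step 1 — counting 36 days from May 14, 2019 (when the application is submitted) gives a deadline of Jun 19, 2019; done May 15, 2019 — timely.
Step 2 — must wait 17 days from May 14, 2019 (when the application is submitted), so not before May 31, 2019; done May 29, 2019 — 2 days too early.
The procedure was therefore not followed at step 2.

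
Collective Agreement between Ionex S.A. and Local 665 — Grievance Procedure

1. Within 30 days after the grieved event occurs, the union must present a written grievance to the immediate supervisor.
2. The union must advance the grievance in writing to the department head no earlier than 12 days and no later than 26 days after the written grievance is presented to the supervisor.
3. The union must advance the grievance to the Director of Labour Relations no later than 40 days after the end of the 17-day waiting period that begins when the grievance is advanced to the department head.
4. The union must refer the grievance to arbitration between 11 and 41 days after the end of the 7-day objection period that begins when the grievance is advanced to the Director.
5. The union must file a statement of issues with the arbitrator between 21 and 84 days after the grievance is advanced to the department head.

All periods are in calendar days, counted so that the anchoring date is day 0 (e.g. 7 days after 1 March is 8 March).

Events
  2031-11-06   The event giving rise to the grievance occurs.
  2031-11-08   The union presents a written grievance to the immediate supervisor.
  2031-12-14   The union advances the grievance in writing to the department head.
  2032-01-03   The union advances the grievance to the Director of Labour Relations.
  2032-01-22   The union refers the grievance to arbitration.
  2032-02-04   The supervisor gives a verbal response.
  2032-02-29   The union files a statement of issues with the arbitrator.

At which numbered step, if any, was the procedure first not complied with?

Step 1: 30 days after 2031-11-06 (when the grieved event occurs) is 2031-12-06; completed 2031-11-08, before the deadline.
Step 2: the window is 12–26 days after 2031-11-08 (when the written grievance is presented to the supervisor), so 2031-11-20 through 2031-12-04; done 2031-12-14 — 10 days after the window closed.

Step 2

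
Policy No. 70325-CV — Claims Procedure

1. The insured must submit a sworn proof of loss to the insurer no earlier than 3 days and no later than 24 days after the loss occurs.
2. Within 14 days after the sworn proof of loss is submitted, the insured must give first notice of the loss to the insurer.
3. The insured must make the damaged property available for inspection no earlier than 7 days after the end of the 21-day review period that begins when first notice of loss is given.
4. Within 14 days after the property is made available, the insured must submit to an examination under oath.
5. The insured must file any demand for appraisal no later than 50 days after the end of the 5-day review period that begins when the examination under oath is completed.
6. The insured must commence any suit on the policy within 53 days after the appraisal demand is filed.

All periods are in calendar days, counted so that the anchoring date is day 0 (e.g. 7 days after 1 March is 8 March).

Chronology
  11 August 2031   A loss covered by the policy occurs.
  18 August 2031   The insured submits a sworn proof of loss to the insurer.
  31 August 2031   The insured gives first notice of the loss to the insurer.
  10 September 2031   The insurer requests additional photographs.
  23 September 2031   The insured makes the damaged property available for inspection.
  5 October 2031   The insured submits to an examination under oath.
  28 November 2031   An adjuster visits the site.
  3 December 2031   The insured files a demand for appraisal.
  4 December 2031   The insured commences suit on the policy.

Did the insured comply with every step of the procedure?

(1) the permitted window runs from 11 August 2031 + 3 = 14 August 2031 to 11 August 2031 + 24 = 4 September 2031; done 18 August 2031, which is between those dates.
(2) due by 18 August 2031 + 14 days = 1 September 2031; 31 August 2031 is within that limit.
(3) permitted from 21 September 2031 + 7 days = 28 September 2031 onward; acted on 23 September 2031, 5 days prematurely.
Later steps need not be reached.

No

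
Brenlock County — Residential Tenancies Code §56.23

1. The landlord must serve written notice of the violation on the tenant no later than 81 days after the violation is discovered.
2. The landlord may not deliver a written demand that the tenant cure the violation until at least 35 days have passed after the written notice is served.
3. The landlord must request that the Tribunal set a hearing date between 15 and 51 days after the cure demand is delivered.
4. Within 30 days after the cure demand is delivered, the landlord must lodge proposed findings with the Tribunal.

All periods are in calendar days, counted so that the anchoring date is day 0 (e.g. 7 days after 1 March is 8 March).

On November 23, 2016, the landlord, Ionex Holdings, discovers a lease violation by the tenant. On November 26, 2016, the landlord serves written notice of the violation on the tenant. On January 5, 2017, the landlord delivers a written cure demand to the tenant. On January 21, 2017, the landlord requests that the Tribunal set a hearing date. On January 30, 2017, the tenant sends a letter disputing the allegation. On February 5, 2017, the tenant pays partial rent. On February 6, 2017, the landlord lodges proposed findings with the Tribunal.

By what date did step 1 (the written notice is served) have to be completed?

Step 1 runs from November 23, 2016, when the violation is discovered. 81 days after November 23, 2016 is February 12, 2017.

February 12, 2017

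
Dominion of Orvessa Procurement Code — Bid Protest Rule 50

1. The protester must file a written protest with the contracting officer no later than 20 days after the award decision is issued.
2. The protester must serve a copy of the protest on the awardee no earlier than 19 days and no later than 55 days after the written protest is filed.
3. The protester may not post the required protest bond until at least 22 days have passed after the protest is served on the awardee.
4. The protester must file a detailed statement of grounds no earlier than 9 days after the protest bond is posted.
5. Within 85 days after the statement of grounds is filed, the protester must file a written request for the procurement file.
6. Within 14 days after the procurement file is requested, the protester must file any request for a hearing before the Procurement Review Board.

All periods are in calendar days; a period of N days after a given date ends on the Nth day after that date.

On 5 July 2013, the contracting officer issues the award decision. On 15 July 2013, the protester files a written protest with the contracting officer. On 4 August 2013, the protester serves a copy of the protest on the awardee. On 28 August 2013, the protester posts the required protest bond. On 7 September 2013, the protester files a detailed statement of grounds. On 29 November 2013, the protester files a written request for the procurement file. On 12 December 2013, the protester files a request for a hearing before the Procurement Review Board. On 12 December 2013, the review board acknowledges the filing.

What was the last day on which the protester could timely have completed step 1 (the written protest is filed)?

25 July 2013

Step 1 runs from 5 July 2013, when the award decision is issued. 20 days after 5 July 2013 is 25 July 2013.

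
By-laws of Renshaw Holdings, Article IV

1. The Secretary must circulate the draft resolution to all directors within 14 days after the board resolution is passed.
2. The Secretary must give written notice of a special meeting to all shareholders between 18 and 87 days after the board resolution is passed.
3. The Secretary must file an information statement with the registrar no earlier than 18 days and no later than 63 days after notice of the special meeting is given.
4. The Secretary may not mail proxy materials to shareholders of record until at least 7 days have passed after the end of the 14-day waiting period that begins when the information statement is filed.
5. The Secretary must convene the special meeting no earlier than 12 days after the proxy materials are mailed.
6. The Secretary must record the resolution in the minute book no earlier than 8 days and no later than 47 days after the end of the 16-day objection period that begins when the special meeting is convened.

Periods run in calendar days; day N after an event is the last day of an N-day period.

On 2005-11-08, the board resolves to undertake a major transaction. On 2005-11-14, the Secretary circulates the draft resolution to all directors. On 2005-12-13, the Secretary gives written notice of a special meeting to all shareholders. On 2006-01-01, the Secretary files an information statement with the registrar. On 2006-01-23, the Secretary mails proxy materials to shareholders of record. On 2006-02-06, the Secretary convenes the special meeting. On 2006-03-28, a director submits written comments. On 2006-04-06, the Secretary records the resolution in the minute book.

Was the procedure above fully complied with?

Yes

(1) due by 2005-11-08 + 14 days = 2005-11-22; done 2005-11-14 — timely.
(2) the permitted window runs from 2005-11-08 + 18 = 2005-11-26 to 2005-11-08 + 87 = 2006-02-03; done 2005-12-13, which is between those dates.
(3) the permitted window runs from 2005-12-13 + 18 = 2005-12-31 to 2005-12-13 + 63 = 2006-02-14; done 2006-01-01 — within the window.
(4) permitted from 2006-01-15 + 7 days = 2006-01-22 onward; done 2006-01-23, after the minimum wait.
(5) permitted from 2006-01-23 + 12 days = 2006-02-04 onward; done 2006-02-06 — permitted.
(6) the permitted window runs from 2006-02-22 + 8 = 2006-03-02 to 2006-02-22 + 47 = 2006-04-10; 2006-04-06 falls inside that range.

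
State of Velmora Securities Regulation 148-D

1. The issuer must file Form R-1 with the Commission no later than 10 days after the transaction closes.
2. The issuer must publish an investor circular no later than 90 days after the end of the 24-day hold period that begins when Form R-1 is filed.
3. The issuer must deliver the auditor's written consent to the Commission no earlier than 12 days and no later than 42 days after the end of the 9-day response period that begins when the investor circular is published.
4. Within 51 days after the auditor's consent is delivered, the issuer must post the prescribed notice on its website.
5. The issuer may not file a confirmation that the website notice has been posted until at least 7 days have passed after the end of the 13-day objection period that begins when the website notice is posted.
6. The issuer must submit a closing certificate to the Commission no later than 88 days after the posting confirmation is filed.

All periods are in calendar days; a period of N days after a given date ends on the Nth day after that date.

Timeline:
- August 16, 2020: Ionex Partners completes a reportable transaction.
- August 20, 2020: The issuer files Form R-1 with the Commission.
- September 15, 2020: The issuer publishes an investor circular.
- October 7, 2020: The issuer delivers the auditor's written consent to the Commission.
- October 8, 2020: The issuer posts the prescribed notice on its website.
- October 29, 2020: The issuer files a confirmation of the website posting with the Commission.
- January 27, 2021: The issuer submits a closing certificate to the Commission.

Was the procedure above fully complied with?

Step 1: 10 days after August 16, 2020 (when the transaction closes) is August 26, 2020; done August 20, 2020 — timely.
Step 2: 90 days after September 13, 2020 (end of the 24-day hold period, which began when Form R-1 is filed on August 20, 2020) is December 12, 2020; done September 15, 2020 — timely.
Step 3: the window is 12–42 days after September 24, 2020 (end of the 9-day response period, which began when the investor circular is published on September 15, 2020), so October 6, 2020 through November 5, 2020; October 7, 2020 falls inside that range.
Step 4: 51 days after October 7, 2020 (when the auditor's consent is delivered) is November 27, 2020; done October 8, 2020 — timely.
Step 5: the earliest permitted date is 7 days after October 21, 2020 (end of the 13-day objection period, which began when the website notice is posted on October 8, 2020), i.e. October 28, 2020; done October 29, 2020, after the minimum wait.
Step 6: 88 days after October 29, 2020 (when the posting confirmation is filed) is January 25, 2021; done January 27, 2021 — 2 days late.
The procedure was therefore not followed at step 6.

No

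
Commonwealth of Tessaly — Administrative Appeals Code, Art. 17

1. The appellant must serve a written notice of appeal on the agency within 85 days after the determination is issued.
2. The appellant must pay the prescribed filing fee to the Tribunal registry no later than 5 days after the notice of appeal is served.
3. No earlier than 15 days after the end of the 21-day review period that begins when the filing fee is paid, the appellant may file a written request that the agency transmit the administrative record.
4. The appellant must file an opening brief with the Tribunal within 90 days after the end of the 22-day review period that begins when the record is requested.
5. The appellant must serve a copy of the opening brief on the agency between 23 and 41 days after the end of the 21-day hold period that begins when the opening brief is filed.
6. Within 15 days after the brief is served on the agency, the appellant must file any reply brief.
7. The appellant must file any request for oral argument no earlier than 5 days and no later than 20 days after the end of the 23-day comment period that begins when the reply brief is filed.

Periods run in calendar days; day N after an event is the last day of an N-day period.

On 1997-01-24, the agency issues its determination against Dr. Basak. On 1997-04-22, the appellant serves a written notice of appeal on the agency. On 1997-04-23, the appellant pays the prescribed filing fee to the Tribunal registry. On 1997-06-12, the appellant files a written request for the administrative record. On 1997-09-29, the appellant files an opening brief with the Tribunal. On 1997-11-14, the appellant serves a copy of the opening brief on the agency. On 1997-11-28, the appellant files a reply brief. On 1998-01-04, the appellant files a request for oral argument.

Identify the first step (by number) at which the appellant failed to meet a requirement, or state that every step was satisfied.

Step 1 — counting 85 days from 1997-01-24 (when the determination is issued) gives a deadline of 1997-04-19; done 1997-04-22 — 3 days late.
That is the first point of non-compliance.

Step 1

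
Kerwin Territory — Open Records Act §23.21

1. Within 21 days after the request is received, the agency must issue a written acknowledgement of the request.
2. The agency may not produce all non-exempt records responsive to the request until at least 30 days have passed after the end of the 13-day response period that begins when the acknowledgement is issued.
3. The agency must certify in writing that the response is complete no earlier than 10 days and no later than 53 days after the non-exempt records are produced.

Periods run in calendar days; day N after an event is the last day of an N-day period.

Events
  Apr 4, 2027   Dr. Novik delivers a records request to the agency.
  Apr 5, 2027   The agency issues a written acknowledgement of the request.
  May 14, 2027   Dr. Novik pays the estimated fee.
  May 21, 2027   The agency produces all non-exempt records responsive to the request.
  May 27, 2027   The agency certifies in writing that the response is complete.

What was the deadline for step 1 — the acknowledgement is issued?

Apr 25, 2027

Step 1 runs from Apr 4, 2027, when the request is received. 21 days after Apr 4, 2027 is Apr 25, 2027.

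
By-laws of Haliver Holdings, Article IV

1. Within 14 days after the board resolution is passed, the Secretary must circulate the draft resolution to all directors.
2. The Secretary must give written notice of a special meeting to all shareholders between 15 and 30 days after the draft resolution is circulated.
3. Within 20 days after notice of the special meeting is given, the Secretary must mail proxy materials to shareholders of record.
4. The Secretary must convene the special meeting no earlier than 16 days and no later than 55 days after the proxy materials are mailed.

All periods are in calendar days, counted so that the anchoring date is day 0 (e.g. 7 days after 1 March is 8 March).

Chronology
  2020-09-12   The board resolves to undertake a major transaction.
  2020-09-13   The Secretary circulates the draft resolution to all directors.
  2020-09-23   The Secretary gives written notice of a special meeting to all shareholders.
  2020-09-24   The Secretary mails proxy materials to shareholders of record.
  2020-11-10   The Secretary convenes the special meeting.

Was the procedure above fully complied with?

No

(1) due by 2020-09-12 + 14 days = 2020-09-26; 2020-09-13 is within that limit.
(2) the permitted window runs from 2020-09-13 + 15 = 2020-09-28 to 2020-09-13 + 30 = 2020-10-13; done 2020-09-23 — 5 days before the window opened.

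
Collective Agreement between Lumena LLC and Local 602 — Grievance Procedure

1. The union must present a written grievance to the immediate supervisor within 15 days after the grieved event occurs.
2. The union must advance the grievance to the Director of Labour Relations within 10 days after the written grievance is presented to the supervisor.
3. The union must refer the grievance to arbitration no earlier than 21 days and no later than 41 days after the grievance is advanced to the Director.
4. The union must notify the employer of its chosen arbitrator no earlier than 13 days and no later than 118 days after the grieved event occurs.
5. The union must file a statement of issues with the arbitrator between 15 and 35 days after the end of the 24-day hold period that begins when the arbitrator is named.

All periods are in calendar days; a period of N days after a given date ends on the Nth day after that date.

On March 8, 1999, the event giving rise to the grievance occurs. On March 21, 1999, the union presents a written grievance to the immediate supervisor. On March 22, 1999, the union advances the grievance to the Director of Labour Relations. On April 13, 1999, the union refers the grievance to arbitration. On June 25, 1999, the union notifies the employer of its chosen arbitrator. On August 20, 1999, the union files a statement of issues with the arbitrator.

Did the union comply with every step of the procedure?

Step 1 — counting 15 days from March 8, 1999 (when the grieved event occurs) gives a deadline of March 23, 1999; completed March 21, 1999, before the deadline.
Step 2 — counting 10 days from March 21, 1999 (when the written grievance is presented to the supervisor) gives a deadline of March 31, 1999; done March 22, 1999 — timely.
Step 3 — 21 and 41 days from March 22, 1999 (when the grievance is advanced to the Director) are April 12, 1999 and May 2, 1999 respectively; done April 13, 1999, which is between those dates.
Step 4 — 13 and 118 days from March 8, 1999 (when the grieved event occurs) are March 21, 1999 and July 4, 1999 respectively; done June 25, 1999, which is between those dates.
Step 5 — 15 and 35 days from July 19, 1999 (end of the 24-day hold period, which began when the arbitrator is named on June 25, 1999) are August 3, 1999 and August 23, 1999 respectively; done August 20, 1999 — within the window.

Yes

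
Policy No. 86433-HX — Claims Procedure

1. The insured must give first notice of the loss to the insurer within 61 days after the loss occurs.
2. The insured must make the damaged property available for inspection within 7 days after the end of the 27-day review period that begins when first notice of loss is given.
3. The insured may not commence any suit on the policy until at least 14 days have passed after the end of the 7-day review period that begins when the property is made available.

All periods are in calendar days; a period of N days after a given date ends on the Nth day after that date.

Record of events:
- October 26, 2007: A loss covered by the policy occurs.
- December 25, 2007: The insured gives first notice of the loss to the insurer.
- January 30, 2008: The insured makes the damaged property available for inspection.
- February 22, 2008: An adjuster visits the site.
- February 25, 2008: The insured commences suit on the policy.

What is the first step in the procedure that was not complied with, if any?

(1) due by October 26, 2007 + 61 days = December 26, 2007; done December 25, 2007 — timely.
(2) due by January 21, 2008 + 7 days = January 28, 2008; not done until January 30, 2008, 2 days after the deadline.

Step 2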